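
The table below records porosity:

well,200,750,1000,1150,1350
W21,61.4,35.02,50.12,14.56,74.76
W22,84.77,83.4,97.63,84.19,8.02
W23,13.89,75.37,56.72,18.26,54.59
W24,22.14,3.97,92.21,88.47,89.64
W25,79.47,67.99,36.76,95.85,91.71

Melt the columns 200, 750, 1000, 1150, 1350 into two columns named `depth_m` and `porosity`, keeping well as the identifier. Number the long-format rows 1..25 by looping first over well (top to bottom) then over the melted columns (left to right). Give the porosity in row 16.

22.14

25 rows total (5 × 5). Row 16: index ⌊(16-1)/5⌋ = 3 into well → W24; (16-1) mod 5 = 0 into the melted columns → 200.
So row 16 is (W24, 200, 22.14); porosity = 22.14.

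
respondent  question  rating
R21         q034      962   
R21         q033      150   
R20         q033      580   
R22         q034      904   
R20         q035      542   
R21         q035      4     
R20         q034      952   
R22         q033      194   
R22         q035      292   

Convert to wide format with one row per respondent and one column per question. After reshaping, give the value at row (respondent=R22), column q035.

292

Wide layout: rows indexed by respondent, columns are the 3 distinct question values (q034, q033, q035).
Cell (respondent=R22, question=q035) draws from the long row where respondent=R22 and question=q035, which has rating=292.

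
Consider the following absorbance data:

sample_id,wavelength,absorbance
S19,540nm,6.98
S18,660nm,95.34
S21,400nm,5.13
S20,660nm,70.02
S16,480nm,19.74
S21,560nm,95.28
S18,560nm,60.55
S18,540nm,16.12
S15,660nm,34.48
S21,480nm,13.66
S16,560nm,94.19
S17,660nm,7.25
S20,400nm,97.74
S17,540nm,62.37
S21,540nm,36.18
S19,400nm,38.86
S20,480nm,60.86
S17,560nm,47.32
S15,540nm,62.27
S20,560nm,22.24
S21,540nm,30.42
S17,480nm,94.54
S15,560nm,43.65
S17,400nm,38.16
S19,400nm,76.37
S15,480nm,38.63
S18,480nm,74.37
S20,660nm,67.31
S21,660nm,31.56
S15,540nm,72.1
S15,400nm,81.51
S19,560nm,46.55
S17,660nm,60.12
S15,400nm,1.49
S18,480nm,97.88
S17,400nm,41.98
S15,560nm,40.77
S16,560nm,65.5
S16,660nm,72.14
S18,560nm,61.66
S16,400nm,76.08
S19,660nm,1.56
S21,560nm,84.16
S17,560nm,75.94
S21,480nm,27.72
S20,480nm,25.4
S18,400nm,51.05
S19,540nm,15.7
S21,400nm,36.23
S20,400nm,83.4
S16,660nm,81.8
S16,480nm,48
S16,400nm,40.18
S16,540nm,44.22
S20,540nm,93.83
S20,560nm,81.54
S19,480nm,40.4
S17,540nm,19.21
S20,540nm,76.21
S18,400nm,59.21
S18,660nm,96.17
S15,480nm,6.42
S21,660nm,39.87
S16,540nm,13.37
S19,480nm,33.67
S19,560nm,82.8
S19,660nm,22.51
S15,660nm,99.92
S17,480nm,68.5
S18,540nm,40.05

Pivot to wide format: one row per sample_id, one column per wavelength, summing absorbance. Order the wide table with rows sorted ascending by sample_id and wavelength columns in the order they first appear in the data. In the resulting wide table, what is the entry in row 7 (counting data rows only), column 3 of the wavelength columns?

With rows sorted ascending by sample_id, row 7 is sample_id=S21. wavelength columns in first-appearance order: 540nm, 660nm, 400nm, 480nm, 560nm; column 3 is 400nm.
Long rows with sample_id=S21, wavelength=400nm: 5.13 + 36.23 = 41.36.

41.36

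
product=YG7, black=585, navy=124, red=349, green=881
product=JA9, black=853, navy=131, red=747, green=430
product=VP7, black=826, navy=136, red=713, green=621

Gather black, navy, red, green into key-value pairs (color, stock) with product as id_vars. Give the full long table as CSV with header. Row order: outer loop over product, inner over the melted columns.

Each (product, column) pair becomes one row: 3 × 4 = 12 rows.
For example, (YG7, black) → stock=585.

product,color,stock
YG7,black,585
YG7,navy,124
YG7,red,349
YG7,green,881
JA9,black,853
JA9,navy,131
JA9,red,747
JA9,green,430
VP7,black,826
VP7,navy,136
VP7,red,713
VP7,green,621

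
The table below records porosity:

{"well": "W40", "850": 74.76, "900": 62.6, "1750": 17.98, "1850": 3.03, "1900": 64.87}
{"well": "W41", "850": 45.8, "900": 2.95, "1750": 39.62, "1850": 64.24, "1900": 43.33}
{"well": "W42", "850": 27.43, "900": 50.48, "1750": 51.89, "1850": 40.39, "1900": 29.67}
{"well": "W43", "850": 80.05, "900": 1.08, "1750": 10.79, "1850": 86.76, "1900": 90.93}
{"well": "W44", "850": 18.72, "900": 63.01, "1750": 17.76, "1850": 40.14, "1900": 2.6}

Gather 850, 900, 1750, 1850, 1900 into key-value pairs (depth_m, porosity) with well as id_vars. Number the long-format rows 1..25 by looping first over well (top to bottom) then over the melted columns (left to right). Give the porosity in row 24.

40.14

25 rows total (5 × 5). Row 24: index ⌊(24-1)/5⌋ = 4 into well → W44; (24-1) mod 5 = 3 into the melted columns → 1850.
So row 24 is (W44, 1850, 40.14); porosity = 40.14.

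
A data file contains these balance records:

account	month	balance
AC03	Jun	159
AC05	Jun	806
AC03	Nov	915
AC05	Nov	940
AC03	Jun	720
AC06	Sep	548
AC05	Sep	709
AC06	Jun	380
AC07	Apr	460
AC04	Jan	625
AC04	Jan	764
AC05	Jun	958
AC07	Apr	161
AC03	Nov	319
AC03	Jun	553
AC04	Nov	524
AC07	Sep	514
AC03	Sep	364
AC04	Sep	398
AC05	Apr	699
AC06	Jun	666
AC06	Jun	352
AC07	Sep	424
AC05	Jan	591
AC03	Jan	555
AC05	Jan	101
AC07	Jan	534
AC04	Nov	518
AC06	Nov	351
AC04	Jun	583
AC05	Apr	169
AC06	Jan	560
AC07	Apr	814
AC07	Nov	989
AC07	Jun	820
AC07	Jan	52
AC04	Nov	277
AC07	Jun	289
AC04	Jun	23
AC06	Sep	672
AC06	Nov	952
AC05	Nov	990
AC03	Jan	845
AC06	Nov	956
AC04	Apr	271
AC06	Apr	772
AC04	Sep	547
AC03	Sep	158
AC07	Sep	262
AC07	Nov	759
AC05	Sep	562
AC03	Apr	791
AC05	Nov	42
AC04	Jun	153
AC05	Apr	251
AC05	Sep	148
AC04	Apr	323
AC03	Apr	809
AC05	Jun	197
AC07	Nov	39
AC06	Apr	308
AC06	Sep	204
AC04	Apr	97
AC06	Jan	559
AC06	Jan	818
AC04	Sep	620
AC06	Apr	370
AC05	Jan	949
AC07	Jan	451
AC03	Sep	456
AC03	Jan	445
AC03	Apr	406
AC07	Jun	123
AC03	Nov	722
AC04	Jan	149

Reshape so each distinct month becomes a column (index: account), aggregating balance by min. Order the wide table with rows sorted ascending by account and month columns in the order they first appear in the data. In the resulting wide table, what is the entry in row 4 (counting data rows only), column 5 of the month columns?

With rows sorted ascending by account, row 4 is account=AC06. month columns in first-appearance order: Jun, Nov, Sep, Apr, Jan; column 5 is Jan.
Long rows with account=AC06, month=Jan: min(560, 559, 818) = 559.

559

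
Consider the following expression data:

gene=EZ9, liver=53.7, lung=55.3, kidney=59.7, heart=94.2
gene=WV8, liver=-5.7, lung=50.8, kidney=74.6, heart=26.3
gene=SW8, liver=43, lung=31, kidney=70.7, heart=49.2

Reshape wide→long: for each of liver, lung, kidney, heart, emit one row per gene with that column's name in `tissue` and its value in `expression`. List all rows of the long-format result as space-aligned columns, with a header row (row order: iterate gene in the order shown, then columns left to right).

gene  tissue  expression
EZ9   liver   53.7      
EZ9   lung    55.3      
EZ9   kidney  59.7      
EZ9   heart   94.2      
WV8   liver   -5.7      
WV8   lung    50.8      
WV8   kidney  74.6      
WV8   heart   26.3      
SW8   liver   43        
SW8   lung    31        
SW8   kidney  70.7      
SW8   heart   49.2      

Each (gene, column) pair becomes one row: 3 × 4 = 12 rows.
For example, (EZ9, liver) → expression=53.7.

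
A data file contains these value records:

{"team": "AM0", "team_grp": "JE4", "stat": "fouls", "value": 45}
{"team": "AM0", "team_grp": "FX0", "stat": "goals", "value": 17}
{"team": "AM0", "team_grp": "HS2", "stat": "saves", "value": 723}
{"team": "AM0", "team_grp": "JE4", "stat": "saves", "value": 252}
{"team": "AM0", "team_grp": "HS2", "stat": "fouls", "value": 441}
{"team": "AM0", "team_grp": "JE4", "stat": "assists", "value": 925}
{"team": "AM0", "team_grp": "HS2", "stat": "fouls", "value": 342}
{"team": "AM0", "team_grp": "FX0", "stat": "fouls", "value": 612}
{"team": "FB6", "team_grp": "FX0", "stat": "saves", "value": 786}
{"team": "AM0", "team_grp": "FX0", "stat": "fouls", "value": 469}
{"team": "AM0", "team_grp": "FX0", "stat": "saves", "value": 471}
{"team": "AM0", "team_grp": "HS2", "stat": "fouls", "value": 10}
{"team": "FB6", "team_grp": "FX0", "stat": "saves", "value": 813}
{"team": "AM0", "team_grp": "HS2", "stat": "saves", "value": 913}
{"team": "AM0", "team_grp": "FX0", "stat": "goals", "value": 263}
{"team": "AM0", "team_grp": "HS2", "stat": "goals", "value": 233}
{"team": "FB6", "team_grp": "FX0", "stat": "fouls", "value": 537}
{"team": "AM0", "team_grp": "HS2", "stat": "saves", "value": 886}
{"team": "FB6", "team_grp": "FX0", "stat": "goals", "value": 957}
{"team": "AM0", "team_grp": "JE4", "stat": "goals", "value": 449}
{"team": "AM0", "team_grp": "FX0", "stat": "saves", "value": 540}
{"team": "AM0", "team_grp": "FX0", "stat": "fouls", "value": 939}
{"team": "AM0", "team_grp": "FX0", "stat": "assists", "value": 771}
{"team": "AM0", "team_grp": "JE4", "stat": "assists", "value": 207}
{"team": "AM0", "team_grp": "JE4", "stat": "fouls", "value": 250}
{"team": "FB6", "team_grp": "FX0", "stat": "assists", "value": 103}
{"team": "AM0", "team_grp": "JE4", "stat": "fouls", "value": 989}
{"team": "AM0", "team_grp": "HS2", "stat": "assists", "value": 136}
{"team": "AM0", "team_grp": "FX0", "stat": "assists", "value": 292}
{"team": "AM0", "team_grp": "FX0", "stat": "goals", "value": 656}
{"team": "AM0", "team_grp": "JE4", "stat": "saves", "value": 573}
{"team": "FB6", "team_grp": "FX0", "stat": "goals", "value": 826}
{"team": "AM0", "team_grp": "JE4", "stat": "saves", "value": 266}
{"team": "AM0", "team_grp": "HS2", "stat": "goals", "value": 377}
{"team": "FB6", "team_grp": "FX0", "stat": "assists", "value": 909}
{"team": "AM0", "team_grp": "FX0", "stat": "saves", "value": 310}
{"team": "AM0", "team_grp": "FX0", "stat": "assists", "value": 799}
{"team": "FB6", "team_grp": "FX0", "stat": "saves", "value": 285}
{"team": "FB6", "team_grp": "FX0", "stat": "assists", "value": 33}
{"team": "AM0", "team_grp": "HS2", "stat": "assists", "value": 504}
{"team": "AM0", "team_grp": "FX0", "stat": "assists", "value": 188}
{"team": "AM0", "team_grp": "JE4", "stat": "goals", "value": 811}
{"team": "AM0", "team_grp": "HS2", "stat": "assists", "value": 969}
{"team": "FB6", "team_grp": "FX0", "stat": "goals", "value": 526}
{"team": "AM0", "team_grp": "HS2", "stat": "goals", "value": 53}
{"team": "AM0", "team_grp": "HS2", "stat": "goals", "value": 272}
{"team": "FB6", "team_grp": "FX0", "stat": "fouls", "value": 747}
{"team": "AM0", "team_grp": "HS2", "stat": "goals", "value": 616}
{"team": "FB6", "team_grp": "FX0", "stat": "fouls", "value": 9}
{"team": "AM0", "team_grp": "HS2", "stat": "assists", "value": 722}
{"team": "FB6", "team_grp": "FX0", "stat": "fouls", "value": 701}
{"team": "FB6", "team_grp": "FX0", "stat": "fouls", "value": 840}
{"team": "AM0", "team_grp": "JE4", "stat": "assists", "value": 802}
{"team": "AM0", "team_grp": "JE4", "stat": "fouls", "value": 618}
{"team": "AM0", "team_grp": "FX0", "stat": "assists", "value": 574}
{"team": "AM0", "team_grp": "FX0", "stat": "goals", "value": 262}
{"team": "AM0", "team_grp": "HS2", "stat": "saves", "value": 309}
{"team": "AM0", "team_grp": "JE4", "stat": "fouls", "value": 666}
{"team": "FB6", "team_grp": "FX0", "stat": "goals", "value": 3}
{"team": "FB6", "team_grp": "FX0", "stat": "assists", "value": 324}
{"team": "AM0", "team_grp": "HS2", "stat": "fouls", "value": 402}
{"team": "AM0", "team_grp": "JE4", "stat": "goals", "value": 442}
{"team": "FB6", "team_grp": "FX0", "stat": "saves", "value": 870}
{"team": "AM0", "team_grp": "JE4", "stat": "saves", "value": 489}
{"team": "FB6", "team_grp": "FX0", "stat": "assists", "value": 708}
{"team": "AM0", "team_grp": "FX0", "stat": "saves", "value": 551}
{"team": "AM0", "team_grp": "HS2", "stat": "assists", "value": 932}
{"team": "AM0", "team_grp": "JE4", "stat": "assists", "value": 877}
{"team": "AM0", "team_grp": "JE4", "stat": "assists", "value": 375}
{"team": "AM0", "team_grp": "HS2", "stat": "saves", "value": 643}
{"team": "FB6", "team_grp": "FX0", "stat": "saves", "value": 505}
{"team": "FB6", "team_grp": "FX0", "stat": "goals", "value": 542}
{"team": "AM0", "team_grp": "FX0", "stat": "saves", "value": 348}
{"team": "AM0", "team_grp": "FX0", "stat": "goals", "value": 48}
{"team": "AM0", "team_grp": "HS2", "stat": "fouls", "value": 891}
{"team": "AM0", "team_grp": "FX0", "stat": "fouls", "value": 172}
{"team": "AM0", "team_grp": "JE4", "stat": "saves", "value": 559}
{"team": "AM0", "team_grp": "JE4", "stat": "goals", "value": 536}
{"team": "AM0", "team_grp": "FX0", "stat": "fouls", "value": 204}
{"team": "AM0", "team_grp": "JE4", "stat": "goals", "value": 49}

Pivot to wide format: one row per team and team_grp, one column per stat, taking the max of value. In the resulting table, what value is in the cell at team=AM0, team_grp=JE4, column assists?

Rows with team=AM0, team_grp=JE4 and stat=assists: value values are 925, 207, 802, 877, 375.
max(925, 207, 802, 877, 375) = 925.

925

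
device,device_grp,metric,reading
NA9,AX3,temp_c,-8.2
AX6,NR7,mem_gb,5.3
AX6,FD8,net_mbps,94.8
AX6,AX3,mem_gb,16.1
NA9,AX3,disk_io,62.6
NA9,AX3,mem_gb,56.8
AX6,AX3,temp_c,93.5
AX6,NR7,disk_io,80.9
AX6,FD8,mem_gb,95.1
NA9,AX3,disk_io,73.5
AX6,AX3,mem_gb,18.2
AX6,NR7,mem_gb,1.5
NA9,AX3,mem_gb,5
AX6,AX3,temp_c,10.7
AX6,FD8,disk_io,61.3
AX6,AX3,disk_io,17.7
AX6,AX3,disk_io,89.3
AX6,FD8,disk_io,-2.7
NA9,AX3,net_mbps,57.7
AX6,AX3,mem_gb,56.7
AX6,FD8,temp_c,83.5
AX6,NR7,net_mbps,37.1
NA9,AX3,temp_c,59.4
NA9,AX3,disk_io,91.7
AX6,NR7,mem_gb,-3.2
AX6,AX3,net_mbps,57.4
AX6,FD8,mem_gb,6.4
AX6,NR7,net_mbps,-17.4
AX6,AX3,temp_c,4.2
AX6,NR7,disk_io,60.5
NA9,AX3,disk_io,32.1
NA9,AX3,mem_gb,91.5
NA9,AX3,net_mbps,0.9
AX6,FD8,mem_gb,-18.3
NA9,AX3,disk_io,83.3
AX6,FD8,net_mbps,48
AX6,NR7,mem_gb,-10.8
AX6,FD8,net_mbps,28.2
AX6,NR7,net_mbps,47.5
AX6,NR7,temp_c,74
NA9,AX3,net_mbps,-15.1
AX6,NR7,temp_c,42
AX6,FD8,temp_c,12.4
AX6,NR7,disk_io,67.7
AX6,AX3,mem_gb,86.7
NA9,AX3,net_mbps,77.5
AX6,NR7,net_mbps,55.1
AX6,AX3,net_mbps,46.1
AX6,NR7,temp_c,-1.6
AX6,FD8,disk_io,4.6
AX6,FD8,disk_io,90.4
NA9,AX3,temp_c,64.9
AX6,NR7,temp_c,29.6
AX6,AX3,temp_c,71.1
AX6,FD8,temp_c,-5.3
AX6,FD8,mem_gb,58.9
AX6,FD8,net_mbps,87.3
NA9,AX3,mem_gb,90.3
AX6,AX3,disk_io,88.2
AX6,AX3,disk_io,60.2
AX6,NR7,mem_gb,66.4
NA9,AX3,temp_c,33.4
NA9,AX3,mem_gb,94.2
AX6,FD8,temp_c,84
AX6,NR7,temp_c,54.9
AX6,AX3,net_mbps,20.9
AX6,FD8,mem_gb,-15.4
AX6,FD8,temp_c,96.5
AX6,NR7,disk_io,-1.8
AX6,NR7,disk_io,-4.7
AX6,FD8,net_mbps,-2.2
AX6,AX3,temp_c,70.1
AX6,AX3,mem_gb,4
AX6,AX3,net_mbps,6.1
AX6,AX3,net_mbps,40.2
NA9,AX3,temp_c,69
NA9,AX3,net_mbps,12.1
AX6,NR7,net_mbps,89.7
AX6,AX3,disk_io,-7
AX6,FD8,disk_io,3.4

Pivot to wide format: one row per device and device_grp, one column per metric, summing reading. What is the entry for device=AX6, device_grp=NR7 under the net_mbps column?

Rows with device=AX6, device_grp=NR7 and metric=net_mbps: reading values are 37.1, -17.4, 47.5, 55.1, 89.7.
37.1 + -17.4 + 47.5 + 55.1 + 89.7 = 212.

212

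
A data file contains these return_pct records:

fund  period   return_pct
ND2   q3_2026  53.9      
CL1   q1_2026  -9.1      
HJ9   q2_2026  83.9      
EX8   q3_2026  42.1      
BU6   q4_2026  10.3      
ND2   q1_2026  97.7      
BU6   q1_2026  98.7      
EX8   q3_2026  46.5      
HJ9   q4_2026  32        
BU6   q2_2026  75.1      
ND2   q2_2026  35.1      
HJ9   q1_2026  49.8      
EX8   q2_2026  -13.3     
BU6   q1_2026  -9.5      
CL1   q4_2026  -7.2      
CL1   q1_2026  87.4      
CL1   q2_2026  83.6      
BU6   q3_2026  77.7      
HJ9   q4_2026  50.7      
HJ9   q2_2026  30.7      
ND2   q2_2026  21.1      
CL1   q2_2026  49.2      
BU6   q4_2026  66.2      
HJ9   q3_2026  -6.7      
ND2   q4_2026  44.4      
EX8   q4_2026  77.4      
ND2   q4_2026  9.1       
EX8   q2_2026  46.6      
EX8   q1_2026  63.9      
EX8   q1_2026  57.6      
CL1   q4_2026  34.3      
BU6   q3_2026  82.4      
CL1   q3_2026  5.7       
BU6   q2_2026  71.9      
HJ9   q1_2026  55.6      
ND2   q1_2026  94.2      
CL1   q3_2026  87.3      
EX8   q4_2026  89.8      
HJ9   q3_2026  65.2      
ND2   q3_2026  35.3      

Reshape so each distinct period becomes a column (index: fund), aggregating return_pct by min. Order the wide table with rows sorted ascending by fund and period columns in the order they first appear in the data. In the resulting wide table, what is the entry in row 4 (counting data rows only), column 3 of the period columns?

With rows sorted ascending by fund, row 4 is fund=HJ9. period columns in first-appearance order: q3_2026, q1_2026, q2_2026, q4_2026; column 3 is q2_2026.
Long rows with fund=HJ9, period=q2_2026: min(83.9, 30.7) = 30.7.

30.7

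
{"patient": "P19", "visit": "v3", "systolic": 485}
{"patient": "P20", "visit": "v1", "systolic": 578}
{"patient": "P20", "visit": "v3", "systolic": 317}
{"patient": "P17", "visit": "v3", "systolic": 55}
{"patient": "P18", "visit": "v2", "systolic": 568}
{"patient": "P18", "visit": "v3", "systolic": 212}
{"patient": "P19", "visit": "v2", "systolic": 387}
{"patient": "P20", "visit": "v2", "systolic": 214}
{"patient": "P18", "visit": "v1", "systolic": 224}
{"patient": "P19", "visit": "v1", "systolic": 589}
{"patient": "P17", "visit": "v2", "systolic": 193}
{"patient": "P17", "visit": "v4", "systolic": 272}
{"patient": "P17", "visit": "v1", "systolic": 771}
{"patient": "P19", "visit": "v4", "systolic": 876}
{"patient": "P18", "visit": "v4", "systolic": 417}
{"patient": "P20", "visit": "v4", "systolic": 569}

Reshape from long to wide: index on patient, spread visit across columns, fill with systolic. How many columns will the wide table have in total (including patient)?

5

1 column for patient plus 4 distinct visit values → 5 columns.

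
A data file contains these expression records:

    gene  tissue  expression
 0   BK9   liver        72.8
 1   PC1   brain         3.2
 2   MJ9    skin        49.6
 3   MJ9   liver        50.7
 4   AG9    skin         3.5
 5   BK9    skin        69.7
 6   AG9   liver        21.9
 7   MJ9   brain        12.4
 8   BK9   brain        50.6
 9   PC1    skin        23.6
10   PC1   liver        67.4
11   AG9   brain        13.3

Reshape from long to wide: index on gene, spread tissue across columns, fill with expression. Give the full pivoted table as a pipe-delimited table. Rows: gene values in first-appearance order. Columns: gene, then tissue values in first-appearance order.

| gene | liver | brain | skin |
| BK9 | 72.8 | 50.6 | 69.7 |
| PC1 | 67.4 | 3.2 | 23.6 |
| MJ9 | 50.7 | 12.4 | 49.6 |
| AG9 | 21.9 | 13.3 | 3.5 |

Columns: gene plus the 3 distinct tissue values (liver, brain, skin).
For example, row BK9 column liver takes expression=72.8 from the long row (BK9, liver).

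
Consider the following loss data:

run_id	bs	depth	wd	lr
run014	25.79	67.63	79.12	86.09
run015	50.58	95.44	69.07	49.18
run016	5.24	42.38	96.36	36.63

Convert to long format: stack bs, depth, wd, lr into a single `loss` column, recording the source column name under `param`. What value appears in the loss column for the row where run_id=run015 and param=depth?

Unpivoting turns each (run_id, wide-column) pair into one long row.
The wide cell at row run015, column depth holds 95.44, so the long row (run015, depth) has loss=95.44.

95.44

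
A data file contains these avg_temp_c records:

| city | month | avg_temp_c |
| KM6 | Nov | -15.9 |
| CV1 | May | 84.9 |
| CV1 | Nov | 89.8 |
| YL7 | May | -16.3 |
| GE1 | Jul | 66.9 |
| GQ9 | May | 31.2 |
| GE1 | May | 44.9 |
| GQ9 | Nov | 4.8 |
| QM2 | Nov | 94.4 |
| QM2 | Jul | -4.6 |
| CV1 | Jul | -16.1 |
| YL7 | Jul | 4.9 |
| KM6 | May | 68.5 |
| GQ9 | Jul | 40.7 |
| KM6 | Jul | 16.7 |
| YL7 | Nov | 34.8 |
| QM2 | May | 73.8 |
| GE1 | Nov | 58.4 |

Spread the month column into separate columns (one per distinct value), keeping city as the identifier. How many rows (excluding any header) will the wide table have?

6 distinct city values → 6 rows.

6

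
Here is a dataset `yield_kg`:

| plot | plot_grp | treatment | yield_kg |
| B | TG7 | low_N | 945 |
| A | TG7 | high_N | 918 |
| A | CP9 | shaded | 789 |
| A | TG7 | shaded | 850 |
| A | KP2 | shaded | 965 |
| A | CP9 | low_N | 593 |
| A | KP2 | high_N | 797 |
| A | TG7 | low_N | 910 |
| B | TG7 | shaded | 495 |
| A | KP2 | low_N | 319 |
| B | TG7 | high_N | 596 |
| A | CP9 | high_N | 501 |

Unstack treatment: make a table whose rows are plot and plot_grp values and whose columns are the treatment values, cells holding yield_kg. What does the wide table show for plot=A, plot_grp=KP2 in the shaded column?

965

Wide layout: rows indexed by plot and plot_grp, columns are the 3 distinct treatment values (low_N, high_N, shaded).
Cell (plot=A, plot_grp=KP2, treatment=shaded) draws from the long row where plot=A, plot_grp=KP2 and treatment=shaded, which has yield_kg=965.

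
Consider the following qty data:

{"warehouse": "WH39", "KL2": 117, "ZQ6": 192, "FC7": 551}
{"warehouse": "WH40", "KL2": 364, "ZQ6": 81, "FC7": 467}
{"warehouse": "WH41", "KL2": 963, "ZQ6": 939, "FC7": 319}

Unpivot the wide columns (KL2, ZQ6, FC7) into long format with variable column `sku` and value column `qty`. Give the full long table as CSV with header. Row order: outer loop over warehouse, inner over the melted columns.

warehouse,sku,qty
WH39,KL2,117
WH39,ZQ6,192
WH39,FC7,551
WH40,KL2,364
WH40,ZQ6,81
WH40,FC7,467
WH41,KL2,963
WH41,ZQ6,939
WH41,FC7,319

Each (warehouse, column) pair becomes one row: 3 × 3 = 9 rows.
For example, (WH39, KL2) → qty=117.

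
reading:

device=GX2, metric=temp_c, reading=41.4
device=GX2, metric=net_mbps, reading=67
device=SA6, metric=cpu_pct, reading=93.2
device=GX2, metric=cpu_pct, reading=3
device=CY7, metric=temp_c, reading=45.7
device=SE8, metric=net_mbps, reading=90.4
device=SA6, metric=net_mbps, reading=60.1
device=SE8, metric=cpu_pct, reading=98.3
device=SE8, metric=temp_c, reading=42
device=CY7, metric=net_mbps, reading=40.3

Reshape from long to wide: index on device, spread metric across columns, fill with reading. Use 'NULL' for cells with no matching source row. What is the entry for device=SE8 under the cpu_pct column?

The long row with device=SE8, metric=cpu_pct has reading=98.3.

98.3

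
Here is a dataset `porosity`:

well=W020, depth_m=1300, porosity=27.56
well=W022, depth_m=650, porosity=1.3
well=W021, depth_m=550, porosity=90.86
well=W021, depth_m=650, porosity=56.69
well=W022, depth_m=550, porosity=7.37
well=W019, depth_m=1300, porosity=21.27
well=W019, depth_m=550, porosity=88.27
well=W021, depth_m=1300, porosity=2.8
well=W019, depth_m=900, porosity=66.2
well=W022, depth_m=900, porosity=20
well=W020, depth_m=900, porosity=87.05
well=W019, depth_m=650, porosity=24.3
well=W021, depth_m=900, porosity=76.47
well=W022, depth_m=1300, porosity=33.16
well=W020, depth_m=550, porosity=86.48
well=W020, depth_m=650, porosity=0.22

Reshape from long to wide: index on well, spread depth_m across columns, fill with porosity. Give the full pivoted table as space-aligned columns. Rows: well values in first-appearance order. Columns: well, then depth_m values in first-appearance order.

well  1300   650    550    900  
W020  27.56  0.22   86.48  87.05
W022  33.16  1.3    7.37   20   
W021  2.8    56.69  90.86  76.47
W019  21.27  24.3   88.27  66.2 

Columns: well plus the 4 distinct depth_m values (1300, 650, 550, 900).
For example, row W020 column 1300 takes porosity=27.56 from the long row (W020, 1300).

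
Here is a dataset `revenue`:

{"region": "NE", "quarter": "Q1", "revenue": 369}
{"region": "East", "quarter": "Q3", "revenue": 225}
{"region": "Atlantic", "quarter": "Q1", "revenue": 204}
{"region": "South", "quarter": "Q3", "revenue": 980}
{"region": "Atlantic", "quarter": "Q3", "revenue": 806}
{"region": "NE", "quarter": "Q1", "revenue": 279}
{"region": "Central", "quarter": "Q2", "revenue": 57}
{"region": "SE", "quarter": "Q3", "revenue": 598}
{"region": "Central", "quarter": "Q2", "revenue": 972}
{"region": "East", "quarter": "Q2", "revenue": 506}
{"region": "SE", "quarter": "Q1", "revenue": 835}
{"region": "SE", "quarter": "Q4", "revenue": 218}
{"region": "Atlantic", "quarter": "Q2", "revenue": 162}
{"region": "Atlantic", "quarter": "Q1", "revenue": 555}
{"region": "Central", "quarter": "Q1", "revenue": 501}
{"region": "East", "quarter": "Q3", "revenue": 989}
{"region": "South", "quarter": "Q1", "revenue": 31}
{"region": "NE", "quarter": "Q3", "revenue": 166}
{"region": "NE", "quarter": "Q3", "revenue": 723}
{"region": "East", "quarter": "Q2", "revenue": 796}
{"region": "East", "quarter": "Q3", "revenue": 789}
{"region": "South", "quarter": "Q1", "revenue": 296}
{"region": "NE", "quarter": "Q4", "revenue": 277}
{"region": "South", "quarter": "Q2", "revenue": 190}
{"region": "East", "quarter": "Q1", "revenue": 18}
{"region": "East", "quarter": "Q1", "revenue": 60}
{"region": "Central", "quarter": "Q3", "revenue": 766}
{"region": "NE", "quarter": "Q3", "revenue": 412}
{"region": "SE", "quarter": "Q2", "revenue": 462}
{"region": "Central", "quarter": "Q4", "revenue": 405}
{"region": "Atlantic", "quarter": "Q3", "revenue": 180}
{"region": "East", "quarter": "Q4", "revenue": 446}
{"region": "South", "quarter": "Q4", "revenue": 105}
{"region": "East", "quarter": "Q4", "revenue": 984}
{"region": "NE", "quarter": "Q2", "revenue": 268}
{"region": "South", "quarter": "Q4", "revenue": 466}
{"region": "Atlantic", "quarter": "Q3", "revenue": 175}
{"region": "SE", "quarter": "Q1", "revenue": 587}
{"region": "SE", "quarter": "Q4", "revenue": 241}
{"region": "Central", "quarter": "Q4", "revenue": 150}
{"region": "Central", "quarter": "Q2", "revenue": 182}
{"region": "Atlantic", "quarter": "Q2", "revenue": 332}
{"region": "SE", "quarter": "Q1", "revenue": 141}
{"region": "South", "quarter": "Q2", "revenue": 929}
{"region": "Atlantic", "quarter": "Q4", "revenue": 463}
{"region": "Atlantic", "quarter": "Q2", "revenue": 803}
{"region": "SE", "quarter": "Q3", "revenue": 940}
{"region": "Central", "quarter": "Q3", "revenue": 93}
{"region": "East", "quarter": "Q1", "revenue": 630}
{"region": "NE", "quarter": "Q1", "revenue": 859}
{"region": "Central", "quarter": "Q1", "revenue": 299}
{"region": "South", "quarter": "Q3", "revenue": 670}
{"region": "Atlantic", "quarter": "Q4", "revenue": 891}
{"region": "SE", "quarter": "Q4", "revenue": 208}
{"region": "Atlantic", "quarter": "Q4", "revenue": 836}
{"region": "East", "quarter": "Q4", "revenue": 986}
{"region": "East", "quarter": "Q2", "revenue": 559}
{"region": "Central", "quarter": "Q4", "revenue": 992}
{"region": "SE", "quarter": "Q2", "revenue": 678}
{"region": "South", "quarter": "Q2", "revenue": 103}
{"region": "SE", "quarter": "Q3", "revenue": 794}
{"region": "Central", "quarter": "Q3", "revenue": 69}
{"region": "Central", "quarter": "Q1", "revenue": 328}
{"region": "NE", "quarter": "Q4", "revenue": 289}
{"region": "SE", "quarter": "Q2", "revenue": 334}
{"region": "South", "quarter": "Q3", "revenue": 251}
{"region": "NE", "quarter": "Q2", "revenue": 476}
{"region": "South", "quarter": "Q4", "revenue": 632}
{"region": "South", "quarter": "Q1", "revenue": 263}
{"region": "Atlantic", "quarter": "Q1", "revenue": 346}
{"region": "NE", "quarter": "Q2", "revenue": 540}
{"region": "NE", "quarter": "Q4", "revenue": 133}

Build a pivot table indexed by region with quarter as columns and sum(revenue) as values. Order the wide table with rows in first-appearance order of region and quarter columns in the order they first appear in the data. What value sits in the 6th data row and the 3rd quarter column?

1474

With rows in first-appearance order of region, row 6 is region=SE. quarter columns in first-appearance order: Q1, Q3, Q2, Q4; column 3 is Q2.
Long rows with region=SE, quarter=Q2: 462 + 678 + 334 = 1474.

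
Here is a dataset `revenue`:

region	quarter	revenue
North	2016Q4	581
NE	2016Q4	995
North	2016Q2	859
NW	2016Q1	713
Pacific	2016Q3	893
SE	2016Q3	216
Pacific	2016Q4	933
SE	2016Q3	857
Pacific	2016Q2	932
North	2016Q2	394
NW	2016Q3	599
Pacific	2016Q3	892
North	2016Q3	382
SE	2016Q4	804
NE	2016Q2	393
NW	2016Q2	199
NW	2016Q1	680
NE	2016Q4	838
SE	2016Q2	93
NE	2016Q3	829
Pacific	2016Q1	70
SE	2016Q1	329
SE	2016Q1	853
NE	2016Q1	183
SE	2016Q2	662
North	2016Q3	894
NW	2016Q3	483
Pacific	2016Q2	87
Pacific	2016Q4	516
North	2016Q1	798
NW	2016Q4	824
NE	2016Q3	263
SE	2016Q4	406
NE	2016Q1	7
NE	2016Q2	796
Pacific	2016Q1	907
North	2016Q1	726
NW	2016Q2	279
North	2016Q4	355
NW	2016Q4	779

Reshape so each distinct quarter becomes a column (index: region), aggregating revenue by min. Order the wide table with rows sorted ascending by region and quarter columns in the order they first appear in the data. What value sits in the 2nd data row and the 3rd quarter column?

680

With rows sorted ascending by region, row 2 is region=NW. quarter columns in first-appearance order: 2016Q4, 2016Q2, 2016Q1, 2016Q3; column 3 is 2016Q1.
Long rows with region=NW, quarter=2016Q1: min(713, 680) = 680.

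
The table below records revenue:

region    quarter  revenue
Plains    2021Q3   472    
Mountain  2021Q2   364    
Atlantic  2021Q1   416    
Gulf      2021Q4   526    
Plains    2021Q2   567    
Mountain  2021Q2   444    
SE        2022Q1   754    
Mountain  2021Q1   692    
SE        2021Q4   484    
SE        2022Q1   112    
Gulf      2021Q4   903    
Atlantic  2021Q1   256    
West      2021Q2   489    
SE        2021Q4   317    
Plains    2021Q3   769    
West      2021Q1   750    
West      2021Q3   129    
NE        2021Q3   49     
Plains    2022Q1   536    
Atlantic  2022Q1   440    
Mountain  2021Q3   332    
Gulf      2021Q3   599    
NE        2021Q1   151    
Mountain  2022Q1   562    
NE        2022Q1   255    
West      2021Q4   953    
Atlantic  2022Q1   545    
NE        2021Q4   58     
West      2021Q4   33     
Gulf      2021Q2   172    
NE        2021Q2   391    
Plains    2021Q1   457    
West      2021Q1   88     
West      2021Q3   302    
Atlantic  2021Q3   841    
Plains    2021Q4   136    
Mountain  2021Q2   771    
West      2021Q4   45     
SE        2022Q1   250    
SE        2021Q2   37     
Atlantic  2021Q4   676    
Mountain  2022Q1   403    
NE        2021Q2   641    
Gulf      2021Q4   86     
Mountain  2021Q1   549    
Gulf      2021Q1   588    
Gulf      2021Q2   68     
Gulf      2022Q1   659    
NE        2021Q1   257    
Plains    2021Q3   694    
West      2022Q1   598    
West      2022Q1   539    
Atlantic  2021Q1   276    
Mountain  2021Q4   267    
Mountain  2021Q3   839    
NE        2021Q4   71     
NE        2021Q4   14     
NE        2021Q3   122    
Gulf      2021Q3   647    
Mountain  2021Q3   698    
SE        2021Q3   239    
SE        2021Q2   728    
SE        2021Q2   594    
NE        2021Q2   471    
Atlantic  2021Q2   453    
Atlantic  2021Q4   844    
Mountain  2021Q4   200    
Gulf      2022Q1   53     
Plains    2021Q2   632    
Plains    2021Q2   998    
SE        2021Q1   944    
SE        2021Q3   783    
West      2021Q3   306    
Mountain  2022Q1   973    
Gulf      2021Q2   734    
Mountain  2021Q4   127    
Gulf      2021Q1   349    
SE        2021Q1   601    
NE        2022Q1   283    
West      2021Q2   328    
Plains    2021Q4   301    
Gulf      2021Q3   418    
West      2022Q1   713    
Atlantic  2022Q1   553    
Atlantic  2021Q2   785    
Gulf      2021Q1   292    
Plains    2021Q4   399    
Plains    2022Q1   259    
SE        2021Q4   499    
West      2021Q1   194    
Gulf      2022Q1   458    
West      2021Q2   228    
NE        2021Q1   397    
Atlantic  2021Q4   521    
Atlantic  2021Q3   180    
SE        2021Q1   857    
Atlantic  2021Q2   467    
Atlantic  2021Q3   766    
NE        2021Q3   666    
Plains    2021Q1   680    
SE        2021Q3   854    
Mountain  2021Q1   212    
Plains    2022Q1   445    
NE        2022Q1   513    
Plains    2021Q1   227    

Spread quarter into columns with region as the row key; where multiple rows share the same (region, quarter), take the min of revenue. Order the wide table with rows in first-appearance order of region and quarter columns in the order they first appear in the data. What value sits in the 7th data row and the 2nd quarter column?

With rows in first-appearance order of region, row 7 is region=NE. quarter columns in first-appearance order: 2021Q3, 2021Q2, 2021Q1, 2021Q4, 2022Q1; column 2 is 2021Q2.
Long rows with region=NE, quarter=2021Q2: min(391, 641, 471) = 391.

391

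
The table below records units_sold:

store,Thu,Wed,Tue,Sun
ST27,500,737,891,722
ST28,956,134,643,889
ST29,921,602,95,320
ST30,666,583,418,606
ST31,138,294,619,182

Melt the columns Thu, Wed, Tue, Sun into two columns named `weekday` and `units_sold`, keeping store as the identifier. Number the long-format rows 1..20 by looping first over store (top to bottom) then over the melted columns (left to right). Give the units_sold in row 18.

294

20 rows total (5 × 4). Row 18: index ⌊(18-1)/4⌋ = 4 into store → ST31; (18-1) mod 4 = 1 into the melted columns → Wed.
So row 18 is (ST31, Wed, 294); units_sold = 294.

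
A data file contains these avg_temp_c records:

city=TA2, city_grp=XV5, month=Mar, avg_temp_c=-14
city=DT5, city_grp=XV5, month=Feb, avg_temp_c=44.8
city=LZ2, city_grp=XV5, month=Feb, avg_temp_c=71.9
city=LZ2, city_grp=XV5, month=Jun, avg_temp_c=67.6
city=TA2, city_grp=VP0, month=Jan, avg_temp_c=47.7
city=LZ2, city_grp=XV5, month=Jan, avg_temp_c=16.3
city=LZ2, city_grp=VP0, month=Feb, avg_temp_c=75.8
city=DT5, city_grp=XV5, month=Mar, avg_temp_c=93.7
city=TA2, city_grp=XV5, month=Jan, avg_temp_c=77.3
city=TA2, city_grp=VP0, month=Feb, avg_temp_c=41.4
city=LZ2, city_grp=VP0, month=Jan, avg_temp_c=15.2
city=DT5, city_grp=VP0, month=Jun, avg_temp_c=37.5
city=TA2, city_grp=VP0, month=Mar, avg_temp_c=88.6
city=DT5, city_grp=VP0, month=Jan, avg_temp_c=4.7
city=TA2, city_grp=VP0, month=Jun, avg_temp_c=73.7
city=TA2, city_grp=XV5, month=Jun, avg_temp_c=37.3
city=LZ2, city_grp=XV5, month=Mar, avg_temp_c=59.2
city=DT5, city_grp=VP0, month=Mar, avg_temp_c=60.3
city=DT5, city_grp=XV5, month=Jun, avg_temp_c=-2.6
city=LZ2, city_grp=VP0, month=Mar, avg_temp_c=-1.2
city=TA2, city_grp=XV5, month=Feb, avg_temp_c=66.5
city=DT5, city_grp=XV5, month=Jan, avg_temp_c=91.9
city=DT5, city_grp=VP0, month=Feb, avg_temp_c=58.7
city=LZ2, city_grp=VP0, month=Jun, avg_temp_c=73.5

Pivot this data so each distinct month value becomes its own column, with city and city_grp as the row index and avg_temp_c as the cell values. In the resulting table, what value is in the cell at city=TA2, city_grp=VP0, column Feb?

41.4

Wide layout: rows indexed by city and city_grp, columns are the 4 distinct month values (Mar, Feb, Jun, Jan).
Cell (city=TA2, city_grp=VP0, month=Feb) draws from the long row where city=TA2, city_grp=VP0 and month=Feb, which has avg_temp_c=41.4.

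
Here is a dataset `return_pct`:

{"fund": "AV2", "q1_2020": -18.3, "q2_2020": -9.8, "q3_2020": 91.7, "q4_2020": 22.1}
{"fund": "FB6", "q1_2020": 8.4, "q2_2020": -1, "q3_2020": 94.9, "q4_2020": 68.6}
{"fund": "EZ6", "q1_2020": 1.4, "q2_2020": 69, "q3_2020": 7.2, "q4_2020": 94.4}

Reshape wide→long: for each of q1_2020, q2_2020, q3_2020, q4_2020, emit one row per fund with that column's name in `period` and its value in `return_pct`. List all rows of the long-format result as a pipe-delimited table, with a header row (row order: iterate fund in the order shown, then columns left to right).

Each (fund, column) pair becomes one row: 3 × 4 = 12 rows.
For example, (AV2, q1_2020) → return_pct=-18.3.

| fund | period | return_pct |
| AV2 | q1_2020 | -18.3 |
| AV2 | q2_2020 | -9.8 |
| AV2 | q3_2020 | 91.7 |
| AV2 | q4_2020 | 22.1 |
| FB6 | q1_2020 | 8.4 |
| FB6 | q2_2020 | -1 |
| FB6 | q3_2020 | 94.9 |
| FB6 | q4_2020 | 68.6 |
| EZ6 | q1_2020 | 1.4 |
| EZ6 | q2_2020 | 69 |
| EZ6 | q3_2020 | 7.2 |
| EZ6 | q4_2020 | 94.4 |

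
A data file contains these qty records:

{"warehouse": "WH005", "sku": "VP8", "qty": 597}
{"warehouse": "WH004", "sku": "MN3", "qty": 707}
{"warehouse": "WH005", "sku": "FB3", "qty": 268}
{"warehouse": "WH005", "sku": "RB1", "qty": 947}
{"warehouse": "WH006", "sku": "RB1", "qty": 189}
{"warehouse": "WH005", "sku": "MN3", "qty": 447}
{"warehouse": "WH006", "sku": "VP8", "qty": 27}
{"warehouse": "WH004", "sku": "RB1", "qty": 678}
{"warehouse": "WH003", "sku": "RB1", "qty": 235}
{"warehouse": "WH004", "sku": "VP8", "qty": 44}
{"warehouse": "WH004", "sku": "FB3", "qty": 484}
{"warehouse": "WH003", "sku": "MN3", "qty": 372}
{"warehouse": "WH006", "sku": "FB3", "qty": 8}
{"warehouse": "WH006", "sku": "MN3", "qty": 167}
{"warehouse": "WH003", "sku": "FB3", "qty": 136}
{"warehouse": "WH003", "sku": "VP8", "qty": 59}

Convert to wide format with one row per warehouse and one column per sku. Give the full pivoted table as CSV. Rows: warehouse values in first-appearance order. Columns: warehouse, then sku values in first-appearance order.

Columns: warehouse plus the 4 distinct sku values (VP8, MN3, FB3, RB1).
For example, row WH005 column VP8 takes qty=597 from the long row (WH005, VP8).

warehouse,VP8,MN3,FB3,RB1
WH005,597,447,268,947
WH004,44,707,484,678
WH006,27,167,8,189
WH003,59,372,136,235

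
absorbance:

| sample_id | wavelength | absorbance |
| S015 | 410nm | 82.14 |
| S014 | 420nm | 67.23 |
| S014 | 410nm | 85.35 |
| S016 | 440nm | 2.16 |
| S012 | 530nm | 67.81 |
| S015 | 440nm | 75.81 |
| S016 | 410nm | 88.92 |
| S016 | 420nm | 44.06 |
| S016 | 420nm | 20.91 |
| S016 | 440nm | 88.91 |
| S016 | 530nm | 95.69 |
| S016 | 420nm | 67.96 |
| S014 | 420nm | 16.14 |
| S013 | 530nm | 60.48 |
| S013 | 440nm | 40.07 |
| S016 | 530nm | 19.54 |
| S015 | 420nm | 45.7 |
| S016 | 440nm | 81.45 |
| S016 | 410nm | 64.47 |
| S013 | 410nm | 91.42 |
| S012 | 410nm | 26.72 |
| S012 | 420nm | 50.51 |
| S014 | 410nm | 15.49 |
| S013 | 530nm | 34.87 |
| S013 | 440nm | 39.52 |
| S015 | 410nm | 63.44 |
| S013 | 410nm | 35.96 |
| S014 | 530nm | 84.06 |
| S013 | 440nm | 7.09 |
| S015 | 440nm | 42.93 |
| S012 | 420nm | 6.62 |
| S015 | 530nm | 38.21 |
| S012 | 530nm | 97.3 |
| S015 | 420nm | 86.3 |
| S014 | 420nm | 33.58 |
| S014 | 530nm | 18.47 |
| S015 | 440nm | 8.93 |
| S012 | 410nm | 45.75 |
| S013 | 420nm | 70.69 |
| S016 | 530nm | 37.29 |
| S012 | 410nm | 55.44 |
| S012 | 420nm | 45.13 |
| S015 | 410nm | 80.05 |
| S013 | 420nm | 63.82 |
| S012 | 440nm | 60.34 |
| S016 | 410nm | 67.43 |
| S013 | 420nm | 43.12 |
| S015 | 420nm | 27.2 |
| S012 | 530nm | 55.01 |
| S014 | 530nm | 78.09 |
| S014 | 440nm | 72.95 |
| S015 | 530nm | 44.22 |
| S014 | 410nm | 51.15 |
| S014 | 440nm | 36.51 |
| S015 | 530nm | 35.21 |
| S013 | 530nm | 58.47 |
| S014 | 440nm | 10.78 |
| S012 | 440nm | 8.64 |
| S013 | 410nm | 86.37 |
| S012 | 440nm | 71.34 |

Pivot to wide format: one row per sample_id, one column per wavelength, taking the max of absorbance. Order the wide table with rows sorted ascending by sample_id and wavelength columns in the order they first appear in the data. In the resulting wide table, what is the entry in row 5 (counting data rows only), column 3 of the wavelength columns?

With rows sorted ascending by sample_id, row 5 is sample_id=S016. wavelength columns in first-appearance order: 410nm, 420nm, 440nm, 530nm; column 3 is 440nm.
Long rows with sample_id=S016, wavelength=440nm: max(2.16, 88.91, 81.45) = 88.91.

88.91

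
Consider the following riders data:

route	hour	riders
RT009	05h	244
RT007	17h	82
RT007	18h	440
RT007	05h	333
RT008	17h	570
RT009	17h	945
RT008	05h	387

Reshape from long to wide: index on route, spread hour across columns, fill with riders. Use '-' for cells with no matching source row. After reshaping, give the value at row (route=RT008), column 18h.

No long-format row has route=RT008 and hour=18h, so the cell is -.

-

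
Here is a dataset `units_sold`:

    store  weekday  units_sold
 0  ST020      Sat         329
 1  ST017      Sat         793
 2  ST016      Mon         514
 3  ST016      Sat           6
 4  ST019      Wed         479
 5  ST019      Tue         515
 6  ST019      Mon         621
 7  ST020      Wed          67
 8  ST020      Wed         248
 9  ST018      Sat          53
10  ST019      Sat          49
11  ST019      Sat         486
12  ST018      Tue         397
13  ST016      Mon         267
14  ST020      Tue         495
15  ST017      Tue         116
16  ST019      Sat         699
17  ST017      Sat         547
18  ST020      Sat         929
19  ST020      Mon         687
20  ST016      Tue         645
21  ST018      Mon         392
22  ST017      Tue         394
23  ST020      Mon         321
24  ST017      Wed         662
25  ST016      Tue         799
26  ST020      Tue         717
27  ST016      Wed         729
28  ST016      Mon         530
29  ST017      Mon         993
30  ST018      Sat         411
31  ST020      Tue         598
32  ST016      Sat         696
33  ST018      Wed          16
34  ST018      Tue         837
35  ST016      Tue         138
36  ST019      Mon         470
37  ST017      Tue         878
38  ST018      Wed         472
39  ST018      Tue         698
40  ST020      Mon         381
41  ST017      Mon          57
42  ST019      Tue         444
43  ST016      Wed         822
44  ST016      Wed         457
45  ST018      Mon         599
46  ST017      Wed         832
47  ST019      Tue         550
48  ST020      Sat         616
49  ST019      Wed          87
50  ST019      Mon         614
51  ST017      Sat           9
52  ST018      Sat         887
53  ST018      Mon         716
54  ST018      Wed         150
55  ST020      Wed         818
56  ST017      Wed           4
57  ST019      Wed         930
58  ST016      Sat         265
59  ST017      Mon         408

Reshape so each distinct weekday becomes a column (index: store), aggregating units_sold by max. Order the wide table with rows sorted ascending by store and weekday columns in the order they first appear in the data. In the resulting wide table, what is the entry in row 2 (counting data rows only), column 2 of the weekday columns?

993

With rows sorted ascending by store, row 2 is store=ST017. weekday columns in first-appearance order: Sat, Mon, Wed, Tue; column 2 is Mon.
Long rows with store=ST017, weekday=Mon: max(993, 57, 408) = 993.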